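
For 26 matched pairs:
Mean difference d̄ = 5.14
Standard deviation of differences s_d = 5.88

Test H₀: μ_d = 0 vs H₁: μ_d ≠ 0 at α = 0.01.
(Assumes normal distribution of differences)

Answer: t = 4.4572, reject H₀

Derivation:
df = n - 1 = 25
SE = s_d/√n = 5.88/√26 = 1.1532
t = d̄/SE = 5.14/1.1532 = 4.4572
Critical value: t_{0.005,25} = ±2.787
p-value ≈ 0.0002
Decision: reject H₀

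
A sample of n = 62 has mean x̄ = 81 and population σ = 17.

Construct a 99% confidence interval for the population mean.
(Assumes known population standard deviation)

Confidence level: 99%, α = 0.01
z_0.005 = 2.576
SE = σ/√n = 17/√62 = 2.1590
Margin of error = 2.576 × 2.1590 = 5.5616
CI: x̄ ± margin = 81 ± 5.5616
CI: (75.4384, 86.5616)

Answer: (75.4384, 86.5616)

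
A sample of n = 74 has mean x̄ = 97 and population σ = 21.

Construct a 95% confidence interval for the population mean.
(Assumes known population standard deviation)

Answer: (92.2152, 101.7848)

Derivation:
Confidence level: 95%, α = 0.05
z_0.025 = 1.960
SE = σ/√n = 21/√74 = 2.4412
Margin of error = 1.960 × 2.4412 = 4.7848
CI: x̄ ± margin = 97 ± 4.7848
CI: (92.2152, 101.7848)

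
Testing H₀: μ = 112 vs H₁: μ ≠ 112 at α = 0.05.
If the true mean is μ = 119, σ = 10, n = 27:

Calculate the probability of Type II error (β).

SE = σ/√n = 10/√27 = 1.9245
Critical values: μ₀ ± z_0.025×SE = 112 ± 1.960×1.9245
Acceptance region: (108.2280, 115.7720)
Under H₁ (μ = 119): z_high = (115.7720 - 119)/1.9245 = -1.6773, z_low = (108.2280 - 119)/1.9245 = -5.5973
β = P(not reject | H₁) = Φ(-1.6773) - Φ(-5.5973) ≈ 0.0467

Answer: β ≈ 0.0467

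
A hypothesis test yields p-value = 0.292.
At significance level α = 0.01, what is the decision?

Compare p-value to α:
0.292 ≥ 0.01
Decision: fail to reject H₀

Answer: fail to reject H₀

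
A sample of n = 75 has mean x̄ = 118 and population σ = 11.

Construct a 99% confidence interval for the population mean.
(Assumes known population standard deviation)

Answer: (114.7280, 121.2720)

Derivation:
Confidence level: 99%, α = 0.01
z_0.005 = 2.576
SE = σ/√n = 11/√75 = 1.2702
Margin of error = 2.576 × 1.2702 = 3.2720
CI: x̄ ± margin = 118 ± 3.2720
CI: (114.7280, 121.2720)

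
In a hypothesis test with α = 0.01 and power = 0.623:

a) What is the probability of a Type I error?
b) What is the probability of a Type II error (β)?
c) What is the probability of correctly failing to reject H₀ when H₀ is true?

a) Type I error probability = α = 0.01
b) Power = P(reject H₀ | H₁ true) = 1 - β = 0.623, so Type II error probability = β = 1 - Power = 0.377
c) P(fail to reject H₀ | H₀ true) = 1 - α = 0.99

Answer: a) 0.01, b) 0.377, c) 0.99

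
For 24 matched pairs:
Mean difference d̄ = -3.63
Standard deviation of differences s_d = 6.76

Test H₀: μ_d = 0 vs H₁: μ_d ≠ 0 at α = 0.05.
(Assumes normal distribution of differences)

Answer: t = -2.6306, reject H₀

Derivation:
df = n - 1 = 23
SE = s_d/√n = 6.76/√24 = 1.3799
t = d̄/SE = -3.63/1.3799 = -2.6306
Critical value: t_{0.025,23} = ±2.069
p-value ≈ 0.0149
Decision: reject H₀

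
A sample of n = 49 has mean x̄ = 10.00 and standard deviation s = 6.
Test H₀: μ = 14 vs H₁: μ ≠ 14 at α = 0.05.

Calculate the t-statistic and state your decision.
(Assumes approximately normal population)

df = n - 1 = 48
SE = s/√n = 6/√49 = 0.8571
t = (x̄ - μ₀)/SE = (10.00 - 14)/0.8571 = -4.6669
Critical value: t_{0.025,48} = ±2.011
p-value < 0.0001
Decision: reject H₀

Answer: t = -4.6669, reject H₀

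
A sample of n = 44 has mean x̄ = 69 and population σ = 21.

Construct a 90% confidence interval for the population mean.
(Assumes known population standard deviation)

Confidence level: 90%, α = 0.1
z_0.05 = 1.645
SE = σ/√n = 21/√44 = 3.1659
Margin of error = 1.645 × 3.1659 = 5.2079
CI: x̄ ± margin = 69 ± 5.2079
CI: (63.7921, 74.2079)

Answer: (63.7921, 74.2079)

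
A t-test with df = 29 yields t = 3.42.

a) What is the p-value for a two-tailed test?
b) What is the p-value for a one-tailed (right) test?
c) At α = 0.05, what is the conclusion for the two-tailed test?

Using t-distribution with df = 29:
a) Two-tailed: p = 2×P(T > 3.42) = 0.0019
b) One-tailed: p = P(T > 3.42) = 0.0009
c) 0.0019 < 0.05, reject H₀

Answer: a) 0.0019, b) 0.0009, c) reject H₀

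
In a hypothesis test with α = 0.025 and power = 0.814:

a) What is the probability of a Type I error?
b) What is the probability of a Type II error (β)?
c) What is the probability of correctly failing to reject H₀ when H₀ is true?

a) Type I error probability = α = 0.025
b) Power = P(reject H₀ | H₁ true) = 1 - β = 0.814, so Type II error probability = β = 1 - Power = 0.186
c) P(fail to reject H₀ | H₀ true) = 1 - α = 0.975

Answer: a) 0.025, b) 0.186, c) 0.975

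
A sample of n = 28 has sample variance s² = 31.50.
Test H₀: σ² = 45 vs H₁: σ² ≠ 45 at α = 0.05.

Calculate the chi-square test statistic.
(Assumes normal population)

Answer: χ² = 18.9000, fail to reject H₀

Derivation:
df = n - 1 = 27
χ² = (n-1)s²/σ₀² = 27×31.50/45 = 18.9000
Critical values: χ²_{0.975,27} = 14.573, χ²_{0.025,27} = 43.195
Rejection region: χ² < 14.573 or χ² > 43.195
Decision: fail to reject H₀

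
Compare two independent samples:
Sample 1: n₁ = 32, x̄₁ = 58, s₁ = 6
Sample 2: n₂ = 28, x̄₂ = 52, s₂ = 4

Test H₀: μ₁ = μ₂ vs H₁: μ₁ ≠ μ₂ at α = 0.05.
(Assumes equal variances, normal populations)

Pooled variance: s²_p = [31×6² + 27×4²]/(58) = 26.6897
s_p = 5.1662
SE = s_p×√(1/n₁ + 1/n₂) = 5.1662×√(1/32 + 1/28) = 1.3369
t = (x̄₁ - x̄₂)/SE = (58 - 52)/1.3369 = 4.4880
df = 58, t-critical = ±2.002
Decision: reject H₀

Answer: t = 4.4880, reject H₀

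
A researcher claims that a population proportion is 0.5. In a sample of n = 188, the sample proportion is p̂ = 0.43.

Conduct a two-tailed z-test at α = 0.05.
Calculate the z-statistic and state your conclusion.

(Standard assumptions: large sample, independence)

Answer: z = -1.9196, fail to reject H₀

Derivation:
H₀: p = 0.5, H₁: p ≠ 0.5
Standard error: SE = √(p₀(1-p₀)/n) = √(0.5×0.5/188) = 0.036466
z-statistic: z = (p̂ - p₀)/SE = (0.43 - 0.5)/0.036466 = -1.9196
Critical value: z_0.025 = ±1.960
p-value = 0.0549
Decision: fail to reject H₀ at α = 0.05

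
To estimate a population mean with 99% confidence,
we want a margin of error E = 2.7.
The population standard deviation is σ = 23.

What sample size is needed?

z_0.005 = 2.576
n = (z×σ/E)² = (2.576×23/2.7)²
n = 481.5261
Round up: n = 482

Answer: n = 482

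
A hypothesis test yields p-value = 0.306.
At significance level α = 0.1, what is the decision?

Compare p-value to α:
0.306 ≥ 0.1
Decision: fail to reject H₀

Answer: fail to reject H₀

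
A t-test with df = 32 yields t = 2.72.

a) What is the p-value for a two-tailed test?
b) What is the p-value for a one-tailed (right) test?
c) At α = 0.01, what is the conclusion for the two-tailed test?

Answer: a) 0.0105, b) 0.0052, c) fail to reject H₀

Derivation:
Using t-distribution with df = 32:
a) Two-tailed: p = 2×P(T > 2.72) = 0.0105
b) One-tailed: p = P(T > 2.72) = 0.0052
c) 0.0105 ≥ 0.01, fail to reject H₀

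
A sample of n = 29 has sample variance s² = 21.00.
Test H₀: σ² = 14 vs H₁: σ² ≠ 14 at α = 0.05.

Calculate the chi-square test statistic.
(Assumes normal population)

Answer: χ² = 42.0000, fail to reject H₀

Derivation:
df = n - 1 = 28
χ² = (n-1)s²/σ₀² = 28×21.00/14 = 42.0000
Critical values: χ²_{0.975,28} = 15.308, χ²_{0.025,28} = 44.461
Rejection region: χ² < 15.308 or χ² > 44.461
Decision: fail to reject H₀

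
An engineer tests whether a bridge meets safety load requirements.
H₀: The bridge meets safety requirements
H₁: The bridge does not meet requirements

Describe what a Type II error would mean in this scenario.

Type I error (α): Rejecting H₀ when H₀ is true
Type II error (β): Failing to reject H₀ when H₁ is true

Answer: Declaring an unsafe bridge to be safe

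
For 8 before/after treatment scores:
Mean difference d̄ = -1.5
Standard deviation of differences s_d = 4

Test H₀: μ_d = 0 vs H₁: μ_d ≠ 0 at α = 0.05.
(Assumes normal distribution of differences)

df = n - 1 = 7
SE = s_d/√n = 4/√8 = 1.4142
t = d̄/SE = -1.5/1.4142 = -1.0607
Critical value: t_{0.025,7} = ±2.365
p-value ≈ 0.3240
Decision: fail to reject H₀

Answer: t = -1.0607, fail to reject H₀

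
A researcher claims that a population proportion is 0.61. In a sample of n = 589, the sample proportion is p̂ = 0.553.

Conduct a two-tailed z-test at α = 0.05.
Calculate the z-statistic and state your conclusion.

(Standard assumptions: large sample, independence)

H₀: p = 0.61, H₁: p ≠ 0.61
Standard error: SE = √(p₀(1-p₀)/n) = √(0.61×0.39/589) = 0.020097
z-statistic: z = (p̂ - p₀)/SE = (0.553 - 0.61)/0.020097 = -2.8362
Critical value: z_0.025 = ±1.960
p-value = 0.0046
Decision: reject H₀ at α = 0.05

Answer: z = -2.8362, reject H₀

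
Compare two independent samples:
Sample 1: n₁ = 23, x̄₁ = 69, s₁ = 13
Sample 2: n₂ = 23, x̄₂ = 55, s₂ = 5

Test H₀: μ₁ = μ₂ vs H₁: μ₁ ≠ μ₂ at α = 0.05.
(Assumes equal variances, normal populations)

Answer: t = 4.8204, reject H₀

Derivation:
Pooled variance: s²_p = [22×13² + 22×5²]/(44) = 97.0000
s_p = 9.8489
SE = s_p×√(1/n₁ + 1/n₂) = 9.8489×√(1/23 + 1/23) = 2.9043
t = (x̄₁ - x̄₂)/SE = (69 - 55)/2.9043 = 4.8204
df = 44, t-critical = ±2.015
Decision: reject H₀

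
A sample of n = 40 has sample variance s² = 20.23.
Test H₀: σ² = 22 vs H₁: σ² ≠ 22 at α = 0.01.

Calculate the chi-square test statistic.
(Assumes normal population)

df = n - 1 = 39
χ² = (n-1)s²/σ₀² = 39×20.23/22 = 35.8623
Critical values: χ²_{0.995,39} = 19.996, χ²_{0.005,39} = 65.476
Rejection region: χ² < 19.996 or χ² > 65.476
Decision: fail to reject H₀

Answer: χ² = 35.8623, fail to reject H₀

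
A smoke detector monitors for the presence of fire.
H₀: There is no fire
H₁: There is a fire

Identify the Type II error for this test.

Answer: The alarm fails to sound when there actually is a fire

Derivation:
Type I error: rejecting H₀ when it is actually true (false positive).
Type II error: failing to reject H₀ when H₁ is actually true (false negative).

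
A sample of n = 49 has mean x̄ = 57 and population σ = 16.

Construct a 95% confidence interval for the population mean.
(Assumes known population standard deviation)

Confidence level: 95%, α = 0.05
z_0.025 = 1.960
SE = σ/√n = 16/√49 = 2.2857
Margin of error = 1.960 × 2.2857 = 4.4800
CI: x̄ ± margin = 57 ± 4.4800
CI: (52.5200, 61.4800)

Answer: (52.5200, 61.4800)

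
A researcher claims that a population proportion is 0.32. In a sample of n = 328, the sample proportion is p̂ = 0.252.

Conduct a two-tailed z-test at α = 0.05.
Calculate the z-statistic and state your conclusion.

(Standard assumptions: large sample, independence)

H₀: p = 0.32, H₁: p ≠ 0.32
Standard error: SE = √(p₀(1-p₀)/n) = √(0.32×0.68/328) = 0.025757
z-statistic: z = (p̂ - p₀)/SE = (0.252 - 0.32)/0.025757 = -2.6401
Critical value: z_0.025 = ±1.960
p-value = 0.0083
Decision: reject H₀ at α = 0.05

Answer: z = -2.6401, reject H₀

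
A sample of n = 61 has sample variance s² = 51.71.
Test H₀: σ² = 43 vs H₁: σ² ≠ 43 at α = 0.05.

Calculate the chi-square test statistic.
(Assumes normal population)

df = n - 1 = 60
χ² = (n-1)s²/σ₀² = 60×51.71/43 = 72.1535
Critical values: χ²_{0.975,60} = 40.482, χ²_{0.025,60} = 83.298
Rejection region: χ² < 40.482 or χ² > 83.298
Decision: fail to reject H₀

Answer: χ² = 72.1535, fail to reject H₀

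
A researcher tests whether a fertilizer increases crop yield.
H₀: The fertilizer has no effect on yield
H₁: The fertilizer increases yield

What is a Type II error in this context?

Answer: Failing to recommend an effective fertilizer

Derivation:
Type I error (α): Rejecting H₀ when H₀ is true
Type II error (β): Failing to reject H₀ when H₁ is true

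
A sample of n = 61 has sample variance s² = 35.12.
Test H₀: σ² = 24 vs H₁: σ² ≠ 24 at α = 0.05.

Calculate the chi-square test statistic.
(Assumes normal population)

df = n - 1 = 60
χ² = (n-1)s²/σ₀² = 60×35.12/24 = 87.8000
Critical values: χ²_{0.975,60} = 40.482, χ²_{0.025,60} = 83.298
Rejection region: χ² < 40.482 or χ² > 83.298
Decision: reject H₀

Answer: χ² = 87.8000, reject H₀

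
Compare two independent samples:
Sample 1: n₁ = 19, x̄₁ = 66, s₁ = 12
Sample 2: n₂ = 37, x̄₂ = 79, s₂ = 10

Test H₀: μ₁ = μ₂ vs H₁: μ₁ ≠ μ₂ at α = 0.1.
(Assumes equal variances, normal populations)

Pooled variance: s²_p = [18×12² + 36×10²]/(54) = 114.6667
s_p = 10.7083
SE = s_p×√(1/n₁ + 1/n₂) = 10.7083×√(1/19 + 1/37) = 3.0223
t = (x̄₁ - x̄₂)/SE = (66 - 79)/3.0223 = -4.3014
df = 54, t-critical = ±1.674
Decision: reject H₀

Answer: t = -4.3014, reject H₀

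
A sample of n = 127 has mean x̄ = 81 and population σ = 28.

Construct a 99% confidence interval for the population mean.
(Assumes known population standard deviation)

Confidence level: 99%, α = 0.01
z_0.005 = 2.576
SE = σ/√n = 28/√127 = 2.4846
Margin of error = 2.576 × 2.4846 = 6.4003
CI: x̄ ± margin = 81 ± 6.4003
CI: (74.5997, 87.4003)

Answer: (74.5997, 87.4003)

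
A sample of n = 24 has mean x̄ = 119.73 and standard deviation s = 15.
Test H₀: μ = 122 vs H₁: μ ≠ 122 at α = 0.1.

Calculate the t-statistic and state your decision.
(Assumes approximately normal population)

Answer: t = -0.7414, fail to reject H₀

Derivation:
df = n - 1 = 23
SE = s/√n = 15/√24 = 3.0619
t = (x̄ - μ₀)/SE = (119.73 - 122)/3.0619 = -0.7414
Critical value: t_{0.05,23} = ±1.714
p-value ≈ 0.4660
Decision: fail to reject H₀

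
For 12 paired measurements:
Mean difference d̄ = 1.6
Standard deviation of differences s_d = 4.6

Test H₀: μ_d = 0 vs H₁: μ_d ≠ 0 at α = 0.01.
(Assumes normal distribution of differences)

df = n - 1 = 11
SE = s_d/√n = 4.6/√12 = 1.3279
t = d̄/SE = 1.6/1.3279 = 1.2049
Critical value: t_{0.005,11} = ±3.106
p-value ≈ 0.2535
Decision: fail to reject H₀

Answer: t = 1.2049, fail to reject H₀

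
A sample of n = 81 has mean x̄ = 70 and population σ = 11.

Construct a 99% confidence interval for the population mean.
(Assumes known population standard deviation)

Answer: (66.8516, 73.1484)

Derivation:
Confidence level: 99%, α = 0.01
z_0.005 = 2.576
SE = σ/√n = 11/√81 = 1.2222
Margin of error = 2.576 × 1.2222 = 3.1484
CI: x̄ ± margin = 70 ± 3.1484
CI: (66.8516, 73.1484)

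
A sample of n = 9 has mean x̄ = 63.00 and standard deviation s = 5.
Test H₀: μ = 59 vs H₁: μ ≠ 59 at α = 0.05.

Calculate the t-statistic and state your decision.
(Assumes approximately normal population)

df = n - 1 = 8
SE = s/√n = 5/√9 = 1.6667
t = (x̄ - μ₀)/SE = (63.00 - 59)/1.6667 = 2.4000
Critical value: t_{0.025,8} = ±2.306
p-value ≈ 0.0432
Decision: reject H₀

Answer: t = 2.4000, reject H₀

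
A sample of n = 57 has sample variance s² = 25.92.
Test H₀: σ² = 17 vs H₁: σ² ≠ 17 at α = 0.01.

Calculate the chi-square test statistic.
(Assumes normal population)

df = n - 1 = 56
χ² = (n-1)s²/σ₀² = 56×25.92/17 = 85.3835
Critical values: χ²_{0.995,56} = 32.490, χ²_{0.005,56} = 86.994
Rejection region: χ² < 32.490 or χ² > 86.994
Decision: fail to reject H₀

Answer: χ² = 85.3835, fail to reject H₀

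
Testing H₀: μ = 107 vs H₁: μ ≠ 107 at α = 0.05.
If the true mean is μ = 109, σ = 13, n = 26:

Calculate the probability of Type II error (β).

Answer: β ≈ 0.8771

Derivation:
SE = σ/√n = 13/√26 = 2.5495
Critical values: μ₀ ± z_0.025×SE = 107 ± 1.960×2.5495
Acceptance region: (102.0030, 111.9970)
Under H₁ (μ = 109): z_high = (111.9970 - 109)/2.5495 = 1.1755, z_low = (102.0030 - 109)/2.5495 = -2.7445
β = P(not reject | H₁) = Φ(1.1755) - Φ(-2.7445) ≈ 0.8771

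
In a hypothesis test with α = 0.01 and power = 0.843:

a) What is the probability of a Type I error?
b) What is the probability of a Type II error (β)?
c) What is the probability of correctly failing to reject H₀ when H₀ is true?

Answer: a) 0.01, b) 0.157, c) 0.99

Derivation:
a) Type I error probability = α = 0.01
b) Power = P(reject H₀ | H₁ true) = 1 - β = 0.843, so Type II error probability = β = 1 - Power = 0.157
c) P(fail to reject H₀ | H₀ true) = 1 - α = 0.99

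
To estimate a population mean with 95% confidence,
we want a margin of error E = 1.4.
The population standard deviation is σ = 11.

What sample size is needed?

Answer: n = 238

Derivation:
z_0.025 = 1.960
n = (z×σ/E)² = (1.960×11/1.4)²
n = 237.1600
Round up: n = 238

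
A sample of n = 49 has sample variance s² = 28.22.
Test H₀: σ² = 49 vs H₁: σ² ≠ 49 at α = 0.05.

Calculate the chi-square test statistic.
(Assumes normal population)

Answer: χ² = 27.6441, reject H₀

Derivation:
df = n - 1 = 48
χ² = (n-1)s²/σ₀² = 48×28.22/49 = 27.6441
Critical values: χ²_{0.975,48} = 30.755, χ²_{0.025,48} = 69.023
Rejection region: χ² < 30.755 or χ² > 69.023
Decision: reject H₀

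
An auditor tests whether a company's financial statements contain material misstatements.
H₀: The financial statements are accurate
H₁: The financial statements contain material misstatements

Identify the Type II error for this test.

Answer: Failing to detect material misstatements that are actually present

Derivation:
Type I error (α): Rejecting H₀ when H₀ is true
Type II error (β): Failing to reject H₀ when H₁ is true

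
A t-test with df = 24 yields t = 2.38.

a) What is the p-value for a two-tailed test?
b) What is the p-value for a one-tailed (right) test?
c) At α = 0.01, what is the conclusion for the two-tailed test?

Answer: a) 0.0256, b) 0.0128, c) fail to reject H₀

Derivation:
Using t-distribution with df = 24:
a) Two-tailed: p = 2×P(T > 2.38) = 0.0256
b) One-tailed: p = P(T > 2.38) = 0.0128
c) 0.0256 ≥ 0.01, fail to reject H₀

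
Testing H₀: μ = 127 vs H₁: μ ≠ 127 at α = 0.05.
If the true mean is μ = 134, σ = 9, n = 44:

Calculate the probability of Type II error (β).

SE = σ/√n = 9/√44 = 1.3568
Critical values: μ₀ ± z_0.025×SE = 127 ± 1.960×1.3568
Acceptance region: (124.3407, 129.6593)
Under H₁ (μ = 134): z_high = (129.6593 - 134)/1.3568 = -3.1992, z_low = (124.3407 - 134)/1.3568 = -7.1192
β = P(not reject | H₁) = Φ(-3.1992) - Φ(-7.1192) ≈ 0.0007

Answer: β ≈ 0.0007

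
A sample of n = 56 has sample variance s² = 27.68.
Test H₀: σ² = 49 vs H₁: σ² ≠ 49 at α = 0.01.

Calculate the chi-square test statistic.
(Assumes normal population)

df = n - 1 = 55
χ² = (n-1)s²/σ₀² = 55×27.68/49 = 31.0694
Critical values: χ²_{0.995,55} = 31.735, χ²_{0.005,55} = 85.749
Rejection region: χ² < 31.735 or χ² > 85.749
Decision: reject H₀

Answer: χ² = 31.0694, reject H₀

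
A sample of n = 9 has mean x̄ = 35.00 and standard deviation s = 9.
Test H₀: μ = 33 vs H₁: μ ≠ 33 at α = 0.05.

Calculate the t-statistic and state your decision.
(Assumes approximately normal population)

Answer: t = 0.6667, fail to reject H₀

Derivation:
df = n - 1 = 8
SE = s/√n = 9/√9 = 3.0000
t = (x̄ - μ₀)/SE = (35.00 - 33)/3.0000 = 0.6667
Critical value: t_{0.025,8} = ±2.306
p-value ≈ 0.5237
Decision: fail to reject H₀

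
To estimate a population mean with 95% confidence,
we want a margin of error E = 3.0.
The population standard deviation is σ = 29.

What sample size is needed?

Answer: n = 359

Derivation:
z_0.025 = 1.960
n = (z×σ/E)² = (1.960×29/3.0)²
n = 358.9762
Round up: n = 359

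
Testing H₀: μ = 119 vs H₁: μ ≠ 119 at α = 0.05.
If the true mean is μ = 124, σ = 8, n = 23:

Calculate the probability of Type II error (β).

Answer: β ≈ 0.1498

Derivation:
SE = σ/√n = 8/√23 = 1.6681
Critical values: μ₀ ± z_0.025×SE = 119 ± 1.960×1.6681
Acceptance region: (115.7305, 122.2695)
Under H₁ (μ = 124): z_high = (122.2695 - 124)/1.6681 = -1.0374, z_low = (115.7305 - 124)/1.6681 = -4.9574
β = P(not reject | H₁) = Φ(-1.0374) - Φ(-4.9574) ≈ 0.1498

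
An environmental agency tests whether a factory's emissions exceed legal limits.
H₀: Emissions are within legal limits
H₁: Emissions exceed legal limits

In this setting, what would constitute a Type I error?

A Type I error (probability α) occurs when we reject a true H₀.
A Type II error (probability β) occurs when we fail to reject a false H₀.

Answer: Citing a compliant factory for excess emissions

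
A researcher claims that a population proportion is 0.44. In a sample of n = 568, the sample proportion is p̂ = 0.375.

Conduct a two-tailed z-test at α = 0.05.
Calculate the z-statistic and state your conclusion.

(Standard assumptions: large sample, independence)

H₀: p = 0.44, H₁: p ≠ 0.44
Standard error: SE = √(p₀(1-p₀)/n) = √(0.44×0.56/568) = 0.020828
z-statistic: z = (p̂ - p₀)/SE = (0.375 - 0.44)/0.020828 = -3.1208
Critical value: z_0.025 = ±1.960
p-value = 0.0018
Decision: reject H₀ at α = 0.05

Answer: z = -3.1208, reject H₀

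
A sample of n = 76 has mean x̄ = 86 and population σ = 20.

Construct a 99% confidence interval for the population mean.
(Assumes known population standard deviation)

Answer: (80.0901, 91.9099)

Derivation:
Confidence level: 99%, α = 0.01
z_0.005 = 2.576
SE = σ/√n = 20/√76 = 2.2942
Margin of error = 2.576 × 2.2942 = 5.9099
CI: x̄ ± margin = 86 ± 5.9099
CI: (80.0901, 91.9099)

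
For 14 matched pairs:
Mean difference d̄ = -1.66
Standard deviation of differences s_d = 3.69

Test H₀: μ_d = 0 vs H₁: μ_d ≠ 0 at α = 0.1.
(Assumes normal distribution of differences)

df = n - 1 = 13
SE = s_d/√n = 3.69/√14 = 0.9862
t = d̄/SE = -1.66/0.9862 = -1.6832
Critical value: t_{0.05,13} = ±1.771
p-value ≈ 0.1162
Decision: fail to reject H₀

Answer: t = -1.6832, fail to reject H₀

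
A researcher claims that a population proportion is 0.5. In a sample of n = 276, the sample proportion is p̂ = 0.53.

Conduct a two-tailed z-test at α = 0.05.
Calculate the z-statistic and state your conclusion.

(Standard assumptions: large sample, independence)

Answer: z = 0.9968, fail to reject H₀

Derivation:
H₀: p = 0.5, H₁: p ≠ 0.5
Standard error: SE = √(p₀(1-p₀)/n) = √(0.5×0.5/276) = 0.030096
z-statistic: z = (p̂ - p₀)/SE = (0.53 - 0.5)/0.030096 = 0.9968
Critical value: z_0.025 = ±1.960
p-value = 0.3189
Decision: fail to reject H₀ at α = 0.05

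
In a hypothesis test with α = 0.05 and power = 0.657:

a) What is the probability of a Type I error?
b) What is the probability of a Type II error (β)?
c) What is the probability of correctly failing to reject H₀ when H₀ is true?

Answer: a) 0.05, b) 0.343, c) 0.95

Derivation:
a) Type I error probability = α = 0.05
b) Power = P(reject H₀ | H₁ true) = 1 - β = 0.657, so Type II error probability = β = 1 - Power = 0.343
c) P(fail to reject H₀ | H₀ true) = 1 - α = 0.95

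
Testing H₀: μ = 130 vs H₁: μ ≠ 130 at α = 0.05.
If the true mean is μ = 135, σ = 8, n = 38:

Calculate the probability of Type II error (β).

SE = σ/√n = 8/√38 = 1.2978
Critical values: μ₀ ± z_0.025×SE = 130 ± 1.960×1.2978
Acceptance region: (127.4563, 132.5437)
Under H₁ (μ = 135): z_high = (132.5437 - 135)/1.2978 = -1.8927, z_low = (127.4563 - 135)/1.2978 = -5.8127
β = P(not reject | H₁) = Φ(-1.8927) - Φ(-5.8127) ≈ 0.0292

Answer: β ≈ 0.0292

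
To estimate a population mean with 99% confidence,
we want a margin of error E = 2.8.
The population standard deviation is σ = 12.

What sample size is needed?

Answer: n = 122

Derivation:
z_0.005 = 2.576
n = (z×σ/E)² = (2.576×12/2.8)²
n = 121.8816
Round up: n = 122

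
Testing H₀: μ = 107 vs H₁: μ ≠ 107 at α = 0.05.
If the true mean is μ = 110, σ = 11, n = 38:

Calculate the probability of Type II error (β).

Answer: β ≈ 0.6096

Derivation:
SE = σ/√n = 11/√38 = 1.7844
Critical values: μ₀ ± z_0.025×SE = 107 ± 1.960×1.7844
Acceptance region: (103.5026, 110.4974)
Under H₁ (μ = 110): z_high = (110.4974 - 110)/1.7844 = 0.2787, z_low = (103.5026 - 110)/1.7844 = -3.6412
β = P(not reject | H₁) = Φ(0.2787) - Φ(-3.6412) ≈ 0.6096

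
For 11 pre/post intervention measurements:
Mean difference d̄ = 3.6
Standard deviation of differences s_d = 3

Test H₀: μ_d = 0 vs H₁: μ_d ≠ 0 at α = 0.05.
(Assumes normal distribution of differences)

Answer: t = 3.9801, reject H₀

Derivation:
df = n - 1 = 10
SE = s_d/√n = 3/√11 = 0.9045
t = d̄/SE = 3.6/0.9045 = 3.9801
Critical value: t_{0.025,10} = ±2.228
p-value ≈ 0.0026
Decision: reject H₀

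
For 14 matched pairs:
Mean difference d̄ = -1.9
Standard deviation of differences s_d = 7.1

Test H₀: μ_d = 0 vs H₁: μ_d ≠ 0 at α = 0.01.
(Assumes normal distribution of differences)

Answer: t = -1.0013, fail to reject H₀

Derivation:
df = n - 1 = 13
SE = s_d/√n = 7.1/√14 = 1.8976
t = d̄/SE = -1.9/1.8976 = -1.0013
Critical value: t_{0.005,13} = ±3.012
p-value ≈ 0.3350
Decision: fail to reject H₀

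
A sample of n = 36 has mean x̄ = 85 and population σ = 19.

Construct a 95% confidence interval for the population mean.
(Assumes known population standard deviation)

Answer: (78.7933, 91.2067)

Derivation:
Confidence level: 95%, α = 0.05
z_0.025 = 1.960
SE = σ/√n = 19/√36 = 3.1667
Margin of error = 1.960 × 3.1667 = 6.2067
CI: x̄ ± margin = 85 ± 6.2067
CI: (78.7933, 91.2067)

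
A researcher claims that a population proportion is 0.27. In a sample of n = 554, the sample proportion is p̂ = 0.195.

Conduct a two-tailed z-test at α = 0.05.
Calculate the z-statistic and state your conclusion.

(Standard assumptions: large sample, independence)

H₀: p = 0.27, H₁: p ≠ 0.27
Standard error: SE = √(p₀(1-p₀)/n) = √(0.27×0.73/554) = 0.018862
z-statistic: z = (p̂ - p₀)/SE = (0.195 - 0.27)/0.018862 = -3.9762
Critical value: z_0.025 = ±1.960
p-value = 0.0001
Decision: reject H₀ at α = 0.05

Answer: z = -3.9762, reject H₀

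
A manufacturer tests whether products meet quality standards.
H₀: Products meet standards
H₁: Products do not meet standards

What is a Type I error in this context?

Type I error: rejecting H₀ when it is actually true (false positive).
Type II error: failing to reject H₀ when H₁ is actually true (false negative).

Answer: Rejecting good products that actually meet standards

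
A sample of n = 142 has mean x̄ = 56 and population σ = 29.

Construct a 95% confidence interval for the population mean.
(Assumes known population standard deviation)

Answer: (51.2301, 60.7699)

Derivation:
Confidence level: 95%, α = 0.05
z_0.025 = 1.960
SE = σ/√n = 29/√142 = 2.4336
Margin of error = 1.960 × 2.4336 = 4.7699
CI: x̄ ± margin = 56 ± 4.7699
CI: (51.2301, 60.7699)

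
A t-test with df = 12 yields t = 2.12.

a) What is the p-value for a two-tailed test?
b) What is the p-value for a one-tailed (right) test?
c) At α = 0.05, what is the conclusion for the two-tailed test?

Using t-distribution with df = 12:
a) Two-tailed: p = 2×P(T > 2.12) = 0.0555
b) One-tailed: p = P(T > 2.12) = 0.0278
c) 0.0555 ≥ 0.05, fail to reject H₀

Answer: a) 0.0555, b) 0.0278, c) fail to reject H₀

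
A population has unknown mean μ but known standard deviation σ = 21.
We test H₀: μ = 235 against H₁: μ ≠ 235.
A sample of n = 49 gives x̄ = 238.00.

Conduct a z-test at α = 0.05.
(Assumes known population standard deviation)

Standard error: SE = σ/√n = 21/√49 = 3.0000
z-statistic: z = (x̄ - μ₀)/SE = (238.00 - 235)/3.0000 = 1.0000
Critical value: ±1.960
p-value = 0.3173
Decision: fail to reject H₀

Answer: z = 1.0000, fail to reject H₀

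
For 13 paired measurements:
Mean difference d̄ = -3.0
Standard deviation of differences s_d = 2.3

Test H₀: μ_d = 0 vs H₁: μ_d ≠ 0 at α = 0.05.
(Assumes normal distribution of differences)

df = n - 1 = 12
SE = s_d/√n = 2.3/√13 = 0.6379
t = d̄/SE = -3.0/0.6379 = -4.7029
Critical value: t_{0.025,12} = ±2.179
p-value ≈ 0.0005
Decision: reject H₀

Answer: t = -4.7029, reject H₀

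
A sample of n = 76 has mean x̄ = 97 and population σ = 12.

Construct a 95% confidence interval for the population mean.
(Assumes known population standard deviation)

Answer: (94.3021, 99.6979)

Derivation:
Confidence level: 95%, α = 0.05
z_0.025 = 1.960
SE = σ/√n = 12/√76 = 1.3765
Margin of error = 1.960 × 1.3765 = 2.6979
CI: x̄ ± margin = 97 ± 2.6979
CI: (94.3021, 99.6979)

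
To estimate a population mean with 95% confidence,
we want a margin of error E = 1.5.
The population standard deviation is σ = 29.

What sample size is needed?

Answer: n = 1436

Derivation:
z_0.025 = 1.960
n = (z×σ/E)² = (1.960×29/1.5)²
n = 1435.9047
Round up: n = 1436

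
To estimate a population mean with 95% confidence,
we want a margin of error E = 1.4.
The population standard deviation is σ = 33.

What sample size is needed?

z_0.025 = 1.960
n = (z×σ/E)² = (1.960×33/1.4)²
n = 2134.4400
Round up: n = 2135

Answer: n = 2135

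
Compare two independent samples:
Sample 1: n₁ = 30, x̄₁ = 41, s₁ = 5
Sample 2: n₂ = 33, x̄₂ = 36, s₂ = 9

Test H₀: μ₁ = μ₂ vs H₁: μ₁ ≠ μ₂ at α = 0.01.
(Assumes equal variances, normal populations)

Answer: t = 2.6879, reject H₀

Derivation:
Pooled variance: s²_p = [29×5² + 32×9²]/(61) = 54.3770
s_p = 7.3741
SE = s_p×√(1/n₁ + 1/n₂) = 7.3741×√(1/30 + 1/33) = 1.8602
t = (x̄₁ - x̄₂)/SE = (41 - 36)/1.8602 = 2.6879
df = 61, t-critical = ±2.659
Decision: reject H₀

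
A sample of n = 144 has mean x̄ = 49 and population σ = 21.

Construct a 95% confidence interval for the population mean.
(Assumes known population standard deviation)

Answer: (45.5700, 52.4300)

Derivation:
Confidence level: 95%, α = 0.05
z_0.025 = 1.960
SE = σ/√n = 21/√144 = 1.7500
Margin of error = 1.960 × 1.7500 = 3.4300
CI: x̄ ± margin = 49 ± 3.4300
CI: (45.5700, 52.4300)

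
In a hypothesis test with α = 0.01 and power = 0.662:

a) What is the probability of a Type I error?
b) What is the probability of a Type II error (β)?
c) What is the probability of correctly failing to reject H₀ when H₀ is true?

Answer: a) 0.01, b) 0.338, c) 0.99

Derivation:
a) Type I error probability = α = 0.01
b) Power = P(reject H₀ | H₁ true) = 1 - β = 0.662, so Type II error probability = β = 1 - Power = 0.338
c) P(fail to reject H₀ | H₀ true) = 1 - α = 0.99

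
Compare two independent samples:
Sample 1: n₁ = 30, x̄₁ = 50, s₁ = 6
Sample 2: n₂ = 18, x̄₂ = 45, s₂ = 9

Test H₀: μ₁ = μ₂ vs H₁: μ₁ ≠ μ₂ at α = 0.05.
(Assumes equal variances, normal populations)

Answer: t = 2.3117, reject H₀

Derivation:
Pooled variance: s²_p = [29×6² + 17×9²]/(46) = 52.6304
s_p = 7.2547
SE = s_p×√(1/n₁ + 1/n₂) = 7.2547×√(1/30 + 1/18) = 2.1629
t = (x̄₁ - x̄₂)/SE = (50 - 45)/2.1629 = 2.3117
df = 46, t-critical = ±2.013
Decision: reject H₀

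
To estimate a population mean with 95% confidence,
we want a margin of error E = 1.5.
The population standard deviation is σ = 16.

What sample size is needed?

Answer: n = 438

Derivation:
z_0.025 = 1.960
n = (z×σ/E)² = (1.960×16/1.5)²
n = 437.0887
Round up: n = 438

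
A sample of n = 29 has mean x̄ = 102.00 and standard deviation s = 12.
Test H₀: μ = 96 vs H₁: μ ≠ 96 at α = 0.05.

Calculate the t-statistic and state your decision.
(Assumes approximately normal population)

df = n - 1 = 28
SE = s/√n = 12/√29 = 2.2283
t = (x̄ - μ₀)/SE = (102.00 - 96)/2.2283 = 2.6926
Critical value: t_{0.025,28} = ±2.048
p-value ≈ 0.0118
Decision: reject H₀

Answer: t = 2.6926, reject H₀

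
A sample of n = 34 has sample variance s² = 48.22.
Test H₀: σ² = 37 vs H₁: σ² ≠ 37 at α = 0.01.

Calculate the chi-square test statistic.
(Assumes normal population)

df = n - 1 = 33
χ² = (n-1)s²/σ₀² = 33×48.22/37 = 43.0070
Critical values: χ²_{0.995,33} = 15.815, χ²_{0.005,33} = 57.648
Rejection region: χ² < 15.815 or χ² > 57.648
Decision: fail to reject H₀

Answer: χ² = 43.0070, fail to reject H₀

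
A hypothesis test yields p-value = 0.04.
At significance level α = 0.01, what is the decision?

Compare p-value to α:
0.04 ≥ 0.01
Decision: fail to reject H₀

Answer: fail to reject H₀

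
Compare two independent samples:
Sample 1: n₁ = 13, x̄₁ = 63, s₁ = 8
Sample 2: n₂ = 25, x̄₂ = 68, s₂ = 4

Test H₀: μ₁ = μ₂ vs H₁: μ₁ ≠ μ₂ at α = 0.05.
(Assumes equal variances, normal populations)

Answer: t = -2.5849, reject H₀

Derivation:
Pooled variance: s²_p = [12×8² + 24×4²]/(36) = 32.0000
s_p = 5.6569
SE = s_p×√(1/n₁ + 1/n₂) = 5.6569×√(1/13 + 1/25) = 1.9343
t = (x̄₁ - x̄₂)/SE = (63 - 68)/1.9343 = -2.5849
df = 36, t-critical = ±2.028
Decision: reject H₀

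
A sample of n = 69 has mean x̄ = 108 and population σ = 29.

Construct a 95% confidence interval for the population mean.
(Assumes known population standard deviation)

Confidence level: 95%, α = 0.05
z_0.025 = 1.960
SE = σ/√n = 29/√69 = 3.4912
Margin of error = 1.960 × 3.4912 = 6.8428
CI: x̄ ± margin = 108 ± 6.8428
CI: (101.1572, 114.8428)

Answer: (101.1572, 114.8428)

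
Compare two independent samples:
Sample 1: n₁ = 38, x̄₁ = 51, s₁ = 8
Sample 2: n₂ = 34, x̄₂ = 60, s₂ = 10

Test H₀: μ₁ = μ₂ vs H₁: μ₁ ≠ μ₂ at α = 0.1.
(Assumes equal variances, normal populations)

Answer: t = -4.2369, reject H₀

Derivation:
Pooled variance: s²_p = [37×8² + 33×10²]/(70) = 80.9714
s_p = 8.9984
SE = s_p×√(1/n₁ + 1/n₂) = 8.9984×√(1/38 + 1/34) = 2.1242
t = (x̄₁ - x̄₂)/SE = (51 - 60)/2.1242 = -4.2369
df = 70, t-critical = ±1.667
Decision: reject H₀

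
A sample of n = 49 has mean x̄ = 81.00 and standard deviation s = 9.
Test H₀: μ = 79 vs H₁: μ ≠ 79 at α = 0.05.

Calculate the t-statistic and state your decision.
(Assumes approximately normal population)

df = n - 1 = 48
SE = s/√n = 9/√49 = 1.2857
t = (x̄ - μ₀)/SE = (81.00 - 79)/1.2857 = 1.5556
Critical value: t_{0.025,48} = ±2.011
p-value ≈ 0.1264
Decision: fail to reject H₀

Answer: t = 1.5556, fail to reject H₀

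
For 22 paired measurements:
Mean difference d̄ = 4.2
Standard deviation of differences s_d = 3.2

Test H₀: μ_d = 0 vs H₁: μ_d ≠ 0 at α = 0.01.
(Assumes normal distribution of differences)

df = n - 1 = 21
SE = s_d/√n = 3.2/√22 = 0.6822
t = d̄/SE = 4.2/0.6822 = 6.1566
Critical value: t_{0.005,21} = ±2.831
p-value < 0.0001
Decision: reject H₀

Answer: t = 6.1566, reject H₀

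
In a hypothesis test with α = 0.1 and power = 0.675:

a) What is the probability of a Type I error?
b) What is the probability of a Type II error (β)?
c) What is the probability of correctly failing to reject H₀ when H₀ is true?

Answer: a) 0.1, b) 0.325, c) 0.9

Derivation:
a) Type I error probability = α = 0.1
b) Power = P(reject H₀ | H₁ true) = 1 - β = 0.675, so Type II error probability = β = 1 - Power = 0.325
c) P(fail to reject H₀ | H₀ true) = 1 - α = 0.9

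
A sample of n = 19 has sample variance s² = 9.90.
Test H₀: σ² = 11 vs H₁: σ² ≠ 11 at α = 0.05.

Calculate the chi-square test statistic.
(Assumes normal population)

Answer: χ² = 16.2000, fail to reject H₀

Derivation:
df = n - 1 = 18
χ² = (n-1)s²/σ₀² = 18×9.90/11 = 16.2000
Critical values: χ²_{0.975,18} = 8.231, χ²_{0.025,18} = 31.526
Rejection region: χ² < 8.231 or χ² > 31.526
Decision: fail to reject H₀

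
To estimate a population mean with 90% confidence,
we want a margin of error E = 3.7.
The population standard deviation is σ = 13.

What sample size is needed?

Answer: n = 34

Derivation:
z_0.05 = 1.645
n = (z×σ/E)² = (1.645×13/3.7)²
n = 33.4053
Round up: n = 34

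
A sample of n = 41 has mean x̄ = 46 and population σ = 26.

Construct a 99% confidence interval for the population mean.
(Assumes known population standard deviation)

Confidence level: 99%, α = 0.01
z_0.005 = 2.576
SE = σ/√n = 26/√41 = 4.0605
Margin of error = 2.576 × 4.0605 = 10.4598
CI: x̄ ± margin = 46 ± 10.4598
CI: (35.5402, 56.4598)

Answer: (35.5402, 56.4598)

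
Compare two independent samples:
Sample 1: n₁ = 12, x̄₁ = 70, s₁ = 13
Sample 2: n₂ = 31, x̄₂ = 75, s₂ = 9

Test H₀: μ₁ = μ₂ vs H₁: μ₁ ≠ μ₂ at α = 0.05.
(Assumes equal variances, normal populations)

Answer: t = -1.4379, fail to reject H₀

Derivation:
Pooled variance: s²_p = [11×13² + 30×9²]/(41) = 104.6098
s_p = 10.2279
SE = s_p×√(1/n₁ + 1/n₂) = 10.2279×√(1/12 + 1/31) = 3.4774
t = (x̄₁ - x̄₂)/SE = (70 - 75)/3.4774 = -1.4379
df = 41, t-critical = ±2.020
Decision: fail to reject H₀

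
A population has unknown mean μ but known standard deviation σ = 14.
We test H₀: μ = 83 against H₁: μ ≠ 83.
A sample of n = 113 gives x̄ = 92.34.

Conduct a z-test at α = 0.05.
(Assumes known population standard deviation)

Answer: z = 7.0919, reject H₀

Derivation:
Standard error: SE = σ/√n = 14/√113 = 1.3170
z-statistic: z = (x̄ - μ₀)/SE = (92.34 - 83)/1.3170 = 7.0919
Critical value: ±1.960
p-value < 0.0001
Decision: reject H₀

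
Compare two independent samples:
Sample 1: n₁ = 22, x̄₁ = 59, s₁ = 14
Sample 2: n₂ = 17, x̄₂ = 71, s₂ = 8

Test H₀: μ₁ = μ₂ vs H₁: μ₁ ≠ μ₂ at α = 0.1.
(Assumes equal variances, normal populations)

Answer: t = -3.1528, reject H₀

Derivation:
Pooled variance: s²_p = [21×14² + 16×8²]/(37) = 138.9189
s_p = 11.7864
SE = s_p×√(1/n₁ + 1/n₂) = 11.7864×√(1/22 + 1/17) = 3.8061
t = (x̄₁ - x̄₂)/SE = (59 - 71)/3.8061 = -3.1528
df = 37, t-critical = ±1.687
Decision: reject H₀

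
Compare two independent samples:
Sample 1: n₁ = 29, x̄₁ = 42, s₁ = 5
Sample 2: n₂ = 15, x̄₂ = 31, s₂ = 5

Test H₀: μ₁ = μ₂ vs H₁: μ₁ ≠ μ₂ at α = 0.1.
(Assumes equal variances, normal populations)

Pooled variance: s²_p = [28×5² + 14×5²]/(42) = 25.0000
s_p = 5.0000
SE = s_p×√(1/n₁ + 1/n₂) = 5.0000×√(1/29 + 1/15) = 1.5902
t = (x̄₁ - x̄₂)/SE = (42 - 31)/1.5902 = 6.9174
df = 42, t-critical = ±1.682
Decision: reject H₀

Answer: t = 6.9174, reject H₀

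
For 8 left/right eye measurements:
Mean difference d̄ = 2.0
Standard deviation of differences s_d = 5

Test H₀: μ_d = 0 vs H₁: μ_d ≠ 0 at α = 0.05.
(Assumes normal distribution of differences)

Answer: t = 1.1313, fail to reject H₀

Derivation:
df = n - 1 = 7
SE = s_d/√n = 5/√8 = 1.7678
t = d̄/SE = 2.0/1.7678 = 1.1313
Critical value: t_{0.025,7} = ±2.365
p-value ≈ 0.2952
Decision: fail to reject H₀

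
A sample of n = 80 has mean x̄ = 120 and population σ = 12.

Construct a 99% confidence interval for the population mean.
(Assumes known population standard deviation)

Answer: (116.5440, 123.4560)

Derivation:
Confidence level: 99%, α = 0.01
z_0.005 = 2.576
SE = σ/√n = 12/√80 = 1.3416
Margin of error = 2.576 × 1.3416 = 3.4560
CI: x̄ ± margin = 120 ± 3.4560
CI: (116.5440, 123.4560)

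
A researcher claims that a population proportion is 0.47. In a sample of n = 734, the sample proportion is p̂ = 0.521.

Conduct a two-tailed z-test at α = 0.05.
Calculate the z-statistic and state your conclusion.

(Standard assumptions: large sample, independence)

Answer: z = 2.7684, reject H₀

Derivation:
H₀: p = 0.47, H₁: p ≠ 0.47
Standard error: SE = √(p₀(1-p₀)/n) = √(0.47×0.53/734) = 0.018422
z-statistic: z = (p̂ - p₀)/SE = (0.521 - 0.47)/0.018422 = 2.7684
Critical value: z_0.025 = ±1.960
p-value = 0.0056
Decision: reject H₀ at α = 0.05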